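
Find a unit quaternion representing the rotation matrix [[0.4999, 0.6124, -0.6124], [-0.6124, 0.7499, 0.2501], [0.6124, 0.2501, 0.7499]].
0.866 - 0.3536j - 0.3536k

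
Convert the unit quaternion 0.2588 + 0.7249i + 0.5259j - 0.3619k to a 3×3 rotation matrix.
[[0.1849, 0.9498, -0.2525], [0.5751, -0.3129, -0.7559], [-0.7969, -0.0054, -0.6041]]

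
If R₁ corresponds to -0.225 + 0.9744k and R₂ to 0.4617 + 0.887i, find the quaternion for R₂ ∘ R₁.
-0.1039 - 0.1996i - 0.8643j + 0.4499k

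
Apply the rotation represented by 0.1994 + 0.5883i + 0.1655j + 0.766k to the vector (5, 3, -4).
(-5.343, -0.172, 4.629)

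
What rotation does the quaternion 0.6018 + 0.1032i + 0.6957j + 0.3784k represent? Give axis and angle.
axis = (0.1292, 0.8711, 0.4738), θ = 106°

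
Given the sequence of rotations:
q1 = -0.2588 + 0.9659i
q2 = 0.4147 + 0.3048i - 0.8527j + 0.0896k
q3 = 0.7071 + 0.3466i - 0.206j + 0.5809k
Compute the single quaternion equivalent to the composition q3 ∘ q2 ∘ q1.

q2 · q1 = -0.4017 + 0.3217i + 0.3072j + 0.8004k
q3 · q2 · q1 = -0.7972 - 0.2551i + 0.2094j + 0.5054k
-0.7972 - 0.2551i + 0.2094j + 0.5054k


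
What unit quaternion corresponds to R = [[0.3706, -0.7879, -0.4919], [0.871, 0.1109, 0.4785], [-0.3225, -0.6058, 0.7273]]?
0.7431 - 0.3648i - 0.057j + 0.5581k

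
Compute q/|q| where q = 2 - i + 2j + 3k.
0.4714 - 0.2357i + 0.4714j + 0.7071k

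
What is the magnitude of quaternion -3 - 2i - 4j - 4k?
√45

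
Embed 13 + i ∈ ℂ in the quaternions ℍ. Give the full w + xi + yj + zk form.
13 + i + 0j + 0k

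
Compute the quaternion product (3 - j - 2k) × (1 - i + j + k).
6 - 2i + 4j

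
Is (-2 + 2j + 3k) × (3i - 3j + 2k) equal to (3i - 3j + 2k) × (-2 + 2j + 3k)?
No: pq = 7i + 15j - 10k ≠ -19i - 3j + 2k = qp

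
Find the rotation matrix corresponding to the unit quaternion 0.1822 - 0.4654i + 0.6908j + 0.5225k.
[[-0.5004, -0.8334, -0.2346], [-0.4526, 0.0208, 0.8915], [-0.7381, 0.5523, -0.3876]]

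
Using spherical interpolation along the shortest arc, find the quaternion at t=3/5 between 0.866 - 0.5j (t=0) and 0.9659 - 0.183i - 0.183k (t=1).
0.9644 - 0.1139i - 0.2098j - 0.1139k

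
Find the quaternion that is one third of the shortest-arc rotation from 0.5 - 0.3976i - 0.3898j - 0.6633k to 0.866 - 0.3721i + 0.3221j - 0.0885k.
0.71 - 0.4402i - 0.1618j - 0.5254k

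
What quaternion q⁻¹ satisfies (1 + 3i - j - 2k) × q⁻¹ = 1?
0.0667 - 0.2i + 0.0667j + 0.1333k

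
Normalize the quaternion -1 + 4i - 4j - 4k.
-0.1429 + 0.5714i - 0.5714j - 0.5714k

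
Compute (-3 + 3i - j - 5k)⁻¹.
-0.0682 - 0.0682i + 0.0227j + 0.1136k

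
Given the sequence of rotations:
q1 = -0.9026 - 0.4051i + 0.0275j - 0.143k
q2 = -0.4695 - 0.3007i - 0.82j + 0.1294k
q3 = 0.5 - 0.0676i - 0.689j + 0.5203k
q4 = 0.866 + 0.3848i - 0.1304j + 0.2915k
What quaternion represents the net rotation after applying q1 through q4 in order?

q2 · q1 = 0.343 + 0.5753i + 0.6318j - 0.3901k
q3 · q2 · q1 = 0.8487 + 0.2045i + 0.3525j + 0.3371k
q4 · q3 · q2 · q1 = 0.604 + 0.357i + 0.1245j + 0.7016k
0.604 + 0.357i + 0.1245j + 0.7016k


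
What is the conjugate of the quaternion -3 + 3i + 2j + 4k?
-3 - 3i - 2j - 4k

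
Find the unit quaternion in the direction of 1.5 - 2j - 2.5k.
0.4243 - 0.5657j - 0.7071k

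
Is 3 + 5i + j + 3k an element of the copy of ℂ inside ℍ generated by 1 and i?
No. The quaternion 3 + 5i + j + 3k has j-coefficient y = 1 and k-coefficient z = 3, not both zero, so it does not lie in the complex subalgebra spanned by 1 and i.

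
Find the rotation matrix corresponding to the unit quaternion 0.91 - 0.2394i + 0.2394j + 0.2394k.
[[0.7708, -0.5503, 0.3211], [0.3211, 0.7708, 0.5503], [-0.5503, -0.3211, 0.7708]]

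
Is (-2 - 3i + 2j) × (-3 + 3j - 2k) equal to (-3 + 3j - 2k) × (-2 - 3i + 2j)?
No: pq = 5i - 18j - 5k ≠ 13i - 6j + 13k = qp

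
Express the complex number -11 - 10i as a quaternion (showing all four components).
-11 - 10i + 0j + 0k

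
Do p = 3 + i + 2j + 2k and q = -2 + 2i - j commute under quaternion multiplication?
No: pq = -6 + 6i - 3j - 9k ≠ -6 + 2i - 11j + k = qp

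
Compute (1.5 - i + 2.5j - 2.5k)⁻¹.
0.0952 + 0.0635i - 0.1587j + 0.1587k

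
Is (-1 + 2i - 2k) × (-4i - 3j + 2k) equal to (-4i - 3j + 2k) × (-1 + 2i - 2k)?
No: pq = 12 - 2i + 7j - 8k ≠ 12 + 10i - j + 4k = qp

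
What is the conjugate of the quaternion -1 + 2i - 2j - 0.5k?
-1 - 2i + 2j + 0.5k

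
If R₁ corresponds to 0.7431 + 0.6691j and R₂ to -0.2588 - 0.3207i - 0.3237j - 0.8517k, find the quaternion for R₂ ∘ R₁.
0.0243 + 0.3316i - 0.4137j - 0.8475k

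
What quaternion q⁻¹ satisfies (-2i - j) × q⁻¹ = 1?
0.4i + 0.2j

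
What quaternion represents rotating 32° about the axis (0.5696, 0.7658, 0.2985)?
0.9613 + 0.157i + 0.2111j + 0.0823k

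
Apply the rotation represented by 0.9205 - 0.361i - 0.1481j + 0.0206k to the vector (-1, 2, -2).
(-0.242, 0.015, -2.99)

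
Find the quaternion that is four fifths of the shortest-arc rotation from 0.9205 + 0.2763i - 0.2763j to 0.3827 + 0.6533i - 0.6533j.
0.521 + 0.6036i - 0.6036j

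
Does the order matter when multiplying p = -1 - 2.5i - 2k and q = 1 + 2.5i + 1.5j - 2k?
Yes: pq = 1.25 - 2i - 11.5j - 3.75k ≠ 1.25 - 8i + 8.5j + 3.75k = qp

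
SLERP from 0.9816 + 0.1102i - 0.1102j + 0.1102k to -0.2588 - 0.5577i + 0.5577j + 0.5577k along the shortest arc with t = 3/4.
0.5378 + 0.5094i - 0.5094j - 0.438k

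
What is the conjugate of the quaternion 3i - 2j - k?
-3i + 2j + k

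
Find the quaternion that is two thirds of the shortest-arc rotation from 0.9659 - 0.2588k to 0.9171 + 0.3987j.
0.9582 + 0.2717j - 0.0893k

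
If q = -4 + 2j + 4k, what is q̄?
-4 - 2j - 4k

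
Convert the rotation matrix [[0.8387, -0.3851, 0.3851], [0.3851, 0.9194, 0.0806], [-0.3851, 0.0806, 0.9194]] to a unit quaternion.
0.9588 + 0.2008j + 0.2008k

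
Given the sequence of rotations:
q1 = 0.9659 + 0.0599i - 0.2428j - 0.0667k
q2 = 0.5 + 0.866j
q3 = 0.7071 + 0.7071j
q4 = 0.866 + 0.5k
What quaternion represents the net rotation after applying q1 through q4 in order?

q2 · q1 = 0.6932 - 0.0278i + 0.7151j - 0.0852k
q3 · q2 · q1 = -0.0155 - 0.0799i + 0.9958j - 0.0406k
q4 · q3 · q2 · q1 = 0.0069 - 0.5671i + 0.8224j - 0.0429k
0.0069 - 0.5671i + 0.8224j - 0.0429k


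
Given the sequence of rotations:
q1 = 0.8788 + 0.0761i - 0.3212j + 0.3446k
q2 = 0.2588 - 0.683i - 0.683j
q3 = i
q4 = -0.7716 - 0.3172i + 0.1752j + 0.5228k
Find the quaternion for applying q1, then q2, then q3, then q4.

q2 · q1 = 0.06 - 0.8159i - 0.448j + 0.3605k
q3 · q2 · q1 = 0.8159 + 0.06i - 0.3605j - 0.448k
q4 · q3 · q2 · q1 = -0.3131 - 0.1951i + 0.3104j + 0.8761k
-0.3131 - 0.1951i + 0.3104j + 0.8761k


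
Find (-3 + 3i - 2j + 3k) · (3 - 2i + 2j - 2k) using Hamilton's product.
7 + 13i - 12j + 17k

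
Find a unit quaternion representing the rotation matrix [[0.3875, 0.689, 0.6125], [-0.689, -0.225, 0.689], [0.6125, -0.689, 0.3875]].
0.6225 - 0.5534i - 0.5534k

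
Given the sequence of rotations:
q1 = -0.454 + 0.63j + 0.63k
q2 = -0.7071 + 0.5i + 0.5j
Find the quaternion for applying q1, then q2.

q2 · q1 = 0.006 + 0.088i - 0.9875j - 0.1305k
0.006 + 0.088i - 0.9875j - 0.1305k


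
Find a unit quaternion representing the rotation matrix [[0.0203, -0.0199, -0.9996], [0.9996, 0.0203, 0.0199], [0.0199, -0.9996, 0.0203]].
0.515 - 0.4949i - 0.4949j + 0.4949k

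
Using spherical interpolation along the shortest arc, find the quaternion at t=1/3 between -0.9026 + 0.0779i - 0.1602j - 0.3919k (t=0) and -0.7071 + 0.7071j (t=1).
-0.9424 + 0.0575i + 0.1584j - 0.2891k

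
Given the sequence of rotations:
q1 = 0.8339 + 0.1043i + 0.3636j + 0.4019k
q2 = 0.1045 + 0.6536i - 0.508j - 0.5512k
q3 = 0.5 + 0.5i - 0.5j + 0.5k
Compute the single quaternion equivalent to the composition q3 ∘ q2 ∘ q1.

q2 · q1 = 0.4252 + 0.5522i - 0.7058j - 0.127k
q3 · q2 · q1 = -0.3529 + 0.9051i - 0.2259j + 0.0723k
-0.3529 + 0.9051i - 0.2259j + 0.0723k


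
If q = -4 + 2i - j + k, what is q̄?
-4 - 2i + j - k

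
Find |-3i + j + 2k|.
√14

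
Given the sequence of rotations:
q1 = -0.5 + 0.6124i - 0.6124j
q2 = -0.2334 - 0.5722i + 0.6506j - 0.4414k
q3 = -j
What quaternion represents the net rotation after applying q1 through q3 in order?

q2 · q1 = 0.8655 - 0.1271i - 0.4527j + 0.1727k
q3 · q2 · q1 = -0.4527 - 0.1727i - 0.8655j - 0.1271k
-0.4527 - 0.1727i - 0.8655j - 0.1271k


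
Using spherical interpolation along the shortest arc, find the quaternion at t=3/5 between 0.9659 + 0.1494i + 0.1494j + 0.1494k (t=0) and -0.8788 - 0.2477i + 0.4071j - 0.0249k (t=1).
0.954 + 0.2172i - 0.191j + 0.0784k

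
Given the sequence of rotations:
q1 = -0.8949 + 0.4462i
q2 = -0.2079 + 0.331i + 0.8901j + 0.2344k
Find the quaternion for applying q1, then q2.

q2 · q1 = 0.0384 - 0.389i - 0.692j - 0.6069k
0.0384 - 0.389i - 0.692j - 0.6069k


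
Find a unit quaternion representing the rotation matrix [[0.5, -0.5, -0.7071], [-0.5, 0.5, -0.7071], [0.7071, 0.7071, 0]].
0.7071 + 0.5i - 0.5j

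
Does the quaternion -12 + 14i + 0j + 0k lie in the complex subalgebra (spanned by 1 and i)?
Yes. The quaternion -12 + 14i has j- and k-coefficients y = z = 0, so it lies in the complex subalgebra spanned by 1 and i.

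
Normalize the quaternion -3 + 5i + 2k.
-0.4867 + 0.8111i + 0.3244k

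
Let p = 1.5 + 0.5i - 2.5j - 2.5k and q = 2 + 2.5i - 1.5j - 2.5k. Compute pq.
-8.25 + 7.25i - 12.25j - 3.25k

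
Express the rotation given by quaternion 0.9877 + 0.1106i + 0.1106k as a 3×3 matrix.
[[0.9755, -0.2185, 0.0245], [0.2185, 0.9511, -0.2185], [0.0245, 0.2185, 0.9755]]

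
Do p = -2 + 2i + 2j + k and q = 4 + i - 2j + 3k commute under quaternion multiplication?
No: pq = -9 + 14i + 7j - 8k ≠ -9 - 2i + 17j + 4k = qp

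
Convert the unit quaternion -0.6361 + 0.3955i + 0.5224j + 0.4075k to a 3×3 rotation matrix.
[[0.1221, 0.9316, -0.3423], [-0.1052, 0.355, 0.9289], [0.9869, -0.0774, 0.1414]]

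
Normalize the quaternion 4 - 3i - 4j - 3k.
0.5657 - 0.4243i - 0.5657j - 0.4243k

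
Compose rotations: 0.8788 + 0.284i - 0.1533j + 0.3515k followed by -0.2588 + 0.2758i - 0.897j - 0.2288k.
-0.3628 - 0.1815i - 0.9105j - 0.0796k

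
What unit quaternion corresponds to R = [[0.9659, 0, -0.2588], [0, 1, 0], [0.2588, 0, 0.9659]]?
0.9914 - 0.1305j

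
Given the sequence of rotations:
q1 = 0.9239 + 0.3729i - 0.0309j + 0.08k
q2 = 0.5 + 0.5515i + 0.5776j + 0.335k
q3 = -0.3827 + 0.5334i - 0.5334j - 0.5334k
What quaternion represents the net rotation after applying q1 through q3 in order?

q2 · q1 = 0.2473 + 0.7525i + 0.599j + 0.1171k
q3 · q2 · q1 = -0.1141 + 0.101i - 0.825j + 0.5442k
-0.1141 + 0.101i - 0.825j + 0.5442k


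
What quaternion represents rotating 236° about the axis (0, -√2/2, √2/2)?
-0.4695 - 0.6243j + 0.6243k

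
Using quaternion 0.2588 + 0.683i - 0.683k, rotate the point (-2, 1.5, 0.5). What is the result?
(-0.07, -0.769, 2.43)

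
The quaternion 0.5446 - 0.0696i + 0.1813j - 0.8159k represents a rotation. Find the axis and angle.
axis = (-0.083, 0.2162, -0.9728), θ = 114°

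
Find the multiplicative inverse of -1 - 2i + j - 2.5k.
-0.0816 + 0.1633i - 0.0816j + 0.2041k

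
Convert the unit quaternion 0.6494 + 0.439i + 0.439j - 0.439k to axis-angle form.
axis = (√3/3, √3/3, -√3/3), θ = 99°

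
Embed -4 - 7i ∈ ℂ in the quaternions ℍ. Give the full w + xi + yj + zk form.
-4 - 7i + 0j + 0k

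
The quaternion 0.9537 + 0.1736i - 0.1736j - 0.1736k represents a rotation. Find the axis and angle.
axis = (√3/3, -√3/3, -√3/3), θ = 35°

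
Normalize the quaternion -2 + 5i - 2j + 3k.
-0.3086 + 0.7715i - 0.3086j + 0.4629k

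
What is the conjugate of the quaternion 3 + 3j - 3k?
3 - 3j + 3k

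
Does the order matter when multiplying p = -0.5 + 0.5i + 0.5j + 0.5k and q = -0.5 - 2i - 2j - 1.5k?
Yes: pq = 3 + i + 0.5j + 0.5k ≠ 3 + 0.5i + j + 0.5k = qp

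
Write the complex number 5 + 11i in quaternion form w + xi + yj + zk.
5 + 11i + 0j + 0k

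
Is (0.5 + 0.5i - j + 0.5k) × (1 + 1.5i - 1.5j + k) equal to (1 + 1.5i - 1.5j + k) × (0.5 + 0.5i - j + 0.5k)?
No: pq = -2.25 + i - 1.5j + 1.75k ≠ -2.25 + 1.5i - 2j + 0.25k = qp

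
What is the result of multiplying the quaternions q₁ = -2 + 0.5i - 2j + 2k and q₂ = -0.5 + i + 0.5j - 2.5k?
6.5 + 1.75i + 3.25j + 6.25k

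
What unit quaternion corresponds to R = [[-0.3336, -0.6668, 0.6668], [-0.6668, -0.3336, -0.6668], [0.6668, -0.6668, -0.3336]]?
0.5774i - 0.5774j + 0.5774k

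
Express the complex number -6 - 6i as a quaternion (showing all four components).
-6 - 6i + 0j + 0k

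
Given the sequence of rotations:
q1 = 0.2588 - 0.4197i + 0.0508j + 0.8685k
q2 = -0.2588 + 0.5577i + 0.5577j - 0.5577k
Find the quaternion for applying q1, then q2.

q2 · q1 = 0.6231 + 0.7656i - 0.1191j - 0.1067k
0.6231 + 0.7656i - 0.1191j - 0.1067k


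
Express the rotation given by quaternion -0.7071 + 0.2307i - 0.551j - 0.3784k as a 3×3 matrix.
[[0.1064, -0.7894, 0.6046], [0.2809, 0.6072, 0.7433], [-0.9538, 0.0907, 0.2864]]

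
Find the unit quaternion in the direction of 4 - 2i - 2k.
0.8165 - 0.4082i - 0.4082k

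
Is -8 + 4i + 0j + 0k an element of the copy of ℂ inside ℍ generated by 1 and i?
Yes. The quaternion -8 + 4i has j- and k-coefficients y = z = 0, so it lies in the complex subalgebra spanned by 1 and i.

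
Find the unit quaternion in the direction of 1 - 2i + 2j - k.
0.3162 - 0.6325i + 0.6325j - 0.3162k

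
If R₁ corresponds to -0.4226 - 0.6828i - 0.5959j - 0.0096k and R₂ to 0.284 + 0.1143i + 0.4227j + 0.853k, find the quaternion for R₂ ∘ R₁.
0.2181 + 0.262i - 0.9292j - 0.1427k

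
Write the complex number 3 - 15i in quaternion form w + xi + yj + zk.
3 - 15i + 0j + 0k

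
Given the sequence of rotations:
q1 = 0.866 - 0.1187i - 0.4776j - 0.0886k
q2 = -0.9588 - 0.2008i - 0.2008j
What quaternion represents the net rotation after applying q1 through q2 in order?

q2 · q1 = -0.9501 - 0.0423i + 0.2662j + 0.157k
-0.9501 - 0.0423i + 0.2662j + 0.157k


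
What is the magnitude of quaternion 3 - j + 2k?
√14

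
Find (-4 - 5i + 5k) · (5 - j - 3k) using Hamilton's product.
-5 - 20i - 11j + 42k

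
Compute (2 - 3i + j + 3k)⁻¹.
0.087 + 0.1304i - 0.0435j - 0.1304k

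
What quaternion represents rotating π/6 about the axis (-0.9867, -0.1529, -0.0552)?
0.9659 - 0.2554i - 0.0396j - 0.0143k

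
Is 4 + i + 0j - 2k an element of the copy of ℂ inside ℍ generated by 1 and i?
No. The quaternion 4 + i - 2k has j-coefficient y = 0 and k-coefficient z = -2, not both zero, so it does not lie in the complex subalgebra spanned by 1 and i.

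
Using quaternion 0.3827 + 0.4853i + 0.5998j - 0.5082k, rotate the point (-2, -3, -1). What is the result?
(-2.407, 0.557, 2.81)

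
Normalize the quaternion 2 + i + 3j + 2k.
0.4714 + 0.2357i + 0.7071j + 0.4714k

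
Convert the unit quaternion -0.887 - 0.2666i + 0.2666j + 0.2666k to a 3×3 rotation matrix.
[[0.7157, 0.3308, -0.6151], [-0.6151, 0.7157, -0.3308], [0.3308, 0.6151, 0.7157]]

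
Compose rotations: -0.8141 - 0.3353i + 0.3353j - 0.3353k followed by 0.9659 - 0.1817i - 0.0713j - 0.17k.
-0.8804 - 0.095i + 0.378j - 0.2703k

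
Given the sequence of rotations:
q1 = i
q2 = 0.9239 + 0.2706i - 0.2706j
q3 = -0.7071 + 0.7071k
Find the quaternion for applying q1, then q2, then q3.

q2 · q1 = -0.2706 + 0.9239i + 0.2706k
q3 · q2 · q1 = -0.6533i + 0.6533j - 0.3827k
-0.6533i + 0.6533j - 0.3827k


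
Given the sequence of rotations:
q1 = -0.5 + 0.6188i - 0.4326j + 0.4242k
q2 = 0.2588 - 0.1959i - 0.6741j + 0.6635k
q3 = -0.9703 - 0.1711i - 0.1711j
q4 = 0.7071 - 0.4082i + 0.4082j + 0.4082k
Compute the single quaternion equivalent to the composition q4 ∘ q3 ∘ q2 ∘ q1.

q2 · q1 = -0.5812 + 0.2592i + 0.7188j + 0.2799k
q3 · q2 · q1 = 0.7313 - 0.1999i - 0.5501j - 0.3502k
q4 · q3 · q2 · q1 = 0.803 - 0.3583i - 0.315j + 0.357k
0.803 - 0.3583i - 0.315j + 0.357k


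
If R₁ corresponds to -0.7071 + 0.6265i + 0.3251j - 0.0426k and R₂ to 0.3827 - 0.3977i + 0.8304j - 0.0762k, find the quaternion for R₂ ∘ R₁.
-0.2947 + 0.5104i - 0.5274j - 0.612k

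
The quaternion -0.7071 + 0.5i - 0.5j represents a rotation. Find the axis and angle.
axis = (√2/2, -√2/2, 0), θ = 3π/2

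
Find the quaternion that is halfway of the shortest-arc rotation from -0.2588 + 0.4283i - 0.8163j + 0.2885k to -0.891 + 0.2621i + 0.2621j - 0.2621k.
-0.7922 + 0.4757i - 0.3818j + 0.0182k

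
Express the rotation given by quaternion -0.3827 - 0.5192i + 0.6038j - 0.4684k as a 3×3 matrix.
[[-0.1679, -0.9855, 0.0242], [-0.2685, 0.0221, -0.963], [0.9485, -0.1682, -0.2683]]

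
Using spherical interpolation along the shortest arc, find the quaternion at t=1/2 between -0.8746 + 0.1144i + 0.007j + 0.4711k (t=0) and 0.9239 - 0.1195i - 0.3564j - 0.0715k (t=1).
-0.933 + 0.1213i + 0.1885j + 0.2815k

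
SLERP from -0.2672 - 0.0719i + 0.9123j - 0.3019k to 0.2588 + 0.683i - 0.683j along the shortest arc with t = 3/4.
-0.275 - 0.5531i + 0.7821j - 0.0823k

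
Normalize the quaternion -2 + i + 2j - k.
-0.6325 + 0.3162i + 0.6325j - 0.3162k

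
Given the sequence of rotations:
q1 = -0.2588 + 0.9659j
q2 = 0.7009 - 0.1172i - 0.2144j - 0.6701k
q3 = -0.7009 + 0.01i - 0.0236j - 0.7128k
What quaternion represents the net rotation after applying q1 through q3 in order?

q2 · q1 = 0.0257 + 0.6776i + 0.7325j + 0.0602k
q3 · q2 · q1 = 0.0354 + 0.046i - 0.9976j - 0.0372k
0.0354 + 0.046i - 0.9976j - 0.0372k


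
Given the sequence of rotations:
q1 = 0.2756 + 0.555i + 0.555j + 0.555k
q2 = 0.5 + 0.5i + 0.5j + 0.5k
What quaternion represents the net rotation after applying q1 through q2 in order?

q2 · q1 = -0.6947 + 0.4153i + 0.4153j + 0.4153k
-0.6947 + 0.4153i + 0.4153j + 0.4153k


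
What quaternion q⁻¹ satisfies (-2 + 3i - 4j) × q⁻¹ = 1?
-0.069 - 0.1034i + 0.1379j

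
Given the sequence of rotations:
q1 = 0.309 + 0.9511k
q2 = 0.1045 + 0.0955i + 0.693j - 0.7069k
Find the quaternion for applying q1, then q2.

q2 · q1 = 0.7046 + 0.6886i + 0.1233j - 0.119k
0.7046 + 0.6886i + 0.1233j - 0.119k


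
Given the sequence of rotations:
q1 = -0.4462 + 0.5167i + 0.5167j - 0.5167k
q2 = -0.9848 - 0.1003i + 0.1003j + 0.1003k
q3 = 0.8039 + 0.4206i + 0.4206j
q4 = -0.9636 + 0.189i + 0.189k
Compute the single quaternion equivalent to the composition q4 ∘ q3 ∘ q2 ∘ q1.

q2 · q1 = 0.4912 - 0.5677i - 0.5536j + 0.3604k
q3 · q2 · q1 = 0.8665 - 0.0982i - 0.39j + 0.2957k
q4 · q3 · q2 · q1 = -0.8723 + 0.3321i + 0.3014j - 0.1949k
-0.8723 + 0.3321i + 0.3014j - 0.1949k


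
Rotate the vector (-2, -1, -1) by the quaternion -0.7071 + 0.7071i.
(-2, -1, 1)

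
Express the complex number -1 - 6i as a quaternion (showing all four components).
-1 - 6i + 0j + 0k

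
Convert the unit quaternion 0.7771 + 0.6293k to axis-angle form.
axis = (0, 0, 1), θ = 78°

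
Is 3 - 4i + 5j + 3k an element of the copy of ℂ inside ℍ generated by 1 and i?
No. The quaternion 3 - 4i + 5j + 3k has j-coefficient y = 5 and k-coefficient z = 3, not both zero, so it does not lie in the complex subalgebra spanned by 1 and i.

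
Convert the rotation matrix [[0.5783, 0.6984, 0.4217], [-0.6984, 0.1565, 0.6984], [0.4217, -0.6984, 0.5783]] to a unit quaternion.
0.7604 - 0.4592i - 0.4592k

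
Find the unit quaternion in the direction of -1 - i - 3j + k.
-0.2887 - 0.2887i - 0.866j + 0.2887k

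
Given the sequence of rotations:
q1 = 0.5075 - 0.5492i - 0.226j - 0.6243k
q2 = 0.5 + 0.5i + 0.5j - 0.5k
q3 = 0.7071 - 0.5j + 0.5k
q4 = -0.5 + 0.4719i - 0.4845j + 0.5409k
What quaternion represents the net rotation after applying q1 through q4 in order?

q2 · q1 = 0.3292 - 0.446i + 0.7275j - 0.4043k
q3 · q2 · q1 = 0.7987 - 0.477i + 0.1268j - 0.3443k
q4 · q3 · q2 · q1 = 0.0734 + 0.7136i - 0.5459j + 0.4329k
0.0734 + 0.7136i - 0.5459j + 0.4329k


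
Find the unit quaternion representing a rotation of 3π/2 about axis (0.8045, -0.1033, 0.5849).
-0.7071 + 0.5689i - 0.073j + 0.4136k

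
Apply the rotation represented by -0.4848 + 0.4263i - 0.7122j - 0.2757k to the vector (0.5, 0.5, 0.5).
(-0.293, 0.475, -0.662)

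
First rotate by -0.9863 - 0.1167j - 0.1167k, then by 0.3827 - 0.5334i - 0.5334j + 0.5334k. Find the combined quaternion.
-0.3775 + 0.6506i + 0.4192j - 0.5085k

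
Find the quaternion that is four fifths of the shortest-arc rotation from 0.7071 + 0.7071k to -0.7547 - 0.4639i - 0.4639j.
0.8115 + 0.3959i + 0.3959j + 0.1674k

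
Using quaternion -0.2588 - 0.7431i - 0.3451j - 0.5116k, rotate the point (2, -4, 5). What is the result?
(4.179, 3.909, -3.5)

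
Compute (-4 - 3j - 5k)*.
-4 + 3j + 5k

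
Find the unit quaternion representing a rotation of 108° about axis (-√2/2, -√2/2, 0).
0.5878 - 0.5721i - 0.5721j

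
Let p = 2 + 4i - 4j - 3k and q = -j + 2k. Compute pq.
2 - 11i - 10j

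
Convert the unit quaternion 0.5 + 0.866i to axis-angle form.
axis = (1, 0, 0), θ = 2π/3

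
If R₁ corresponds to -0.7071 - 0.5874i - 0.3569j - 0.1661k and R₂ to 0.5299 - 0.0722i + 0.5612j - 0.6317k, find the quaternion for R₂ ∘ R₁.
-0.3217 - 0.5789i - 0.2269j + 0.7141k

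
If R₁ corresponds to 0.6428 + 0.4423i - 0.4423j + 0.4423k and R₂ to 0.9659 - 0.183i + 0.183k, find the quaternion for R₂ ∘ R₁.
0.6209 + 0.3905i - 0.2653j + 0.6258k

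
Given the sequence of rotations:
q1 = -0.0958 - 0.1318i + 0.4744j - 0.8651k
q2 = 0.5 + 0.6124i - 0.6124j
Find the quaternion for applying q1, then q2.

q2 · q1 = 0.3233 + 0.4052i + 0.8257j - 0.2227k
0.3233 + 0.4052i + 0.8257j - 0.2227k


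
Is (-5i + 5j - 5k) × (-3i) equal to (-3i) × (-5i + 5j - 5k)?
No: pq = -15 + 15j + 15k ≠ -15 - 15j - 15k = qp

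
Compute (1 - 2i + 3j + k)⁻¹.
0.0667 + 0.1333i - 0.2j - 0.0667k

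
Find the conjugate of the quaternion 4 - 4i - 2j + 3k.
4 + 4i + 2j - 3k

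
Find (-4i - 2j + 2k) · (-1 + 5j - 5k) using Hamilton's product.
20 + 4i - 18j - 22k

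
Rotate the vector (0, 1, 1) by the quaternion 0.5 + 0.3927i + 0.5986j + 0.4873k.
(0.964, 0.407, 0.951)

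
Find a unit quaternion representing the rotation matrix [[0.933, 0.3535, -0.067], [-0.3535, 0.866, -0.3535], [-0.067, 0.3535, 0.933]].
0.9659 + 0.183i - 0.183k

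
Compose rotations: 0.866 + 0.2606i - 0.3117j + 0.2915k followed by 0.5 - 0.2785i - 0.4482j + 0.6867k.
0.1657 - 0.0275i - 0.2839j + 0.944k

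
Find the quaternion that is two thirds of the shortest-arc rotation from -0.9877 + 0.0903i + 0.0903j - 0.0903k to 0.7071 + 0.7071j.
-0.8791 + 0.0339i - 0.4743j - 0.0339k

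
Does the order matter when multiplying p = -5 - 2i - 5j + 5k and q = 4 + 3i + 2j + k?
Yes: pq = -9 - 38i - 13j + 26k ≠ -9 - 8i - 47j + 4k = qp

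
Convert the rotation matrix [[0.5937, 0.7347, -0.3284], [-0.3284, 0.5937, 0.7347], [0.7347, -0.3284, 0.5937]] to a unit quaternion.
0.8338 - 0.3187i - 0.3187j - 0.3187k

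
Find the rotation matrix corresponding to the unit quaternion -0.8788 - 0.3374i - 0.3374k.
[[0.7723, -0.593, 0.2277], [0.593, 0.5446, -0.593], [0.2277, 0.593, 0.7723]]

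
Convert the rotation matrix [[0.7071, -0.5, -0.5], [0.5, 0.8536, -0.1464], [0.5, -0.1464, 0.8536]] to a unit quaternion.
0.9239 - 0.2706j + 0.2706k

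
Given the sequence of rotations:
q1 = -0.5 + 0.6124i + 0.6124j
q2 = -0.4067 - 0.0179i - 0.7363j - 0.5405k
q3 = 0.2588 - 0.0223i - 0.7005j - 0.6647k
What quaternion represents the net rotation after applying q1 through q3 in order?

q2 · q1 = 0.6652 + 0.0909i - 0.2119j + 0.7102k
q3 · q2 · q1 = 0.4978 - 0.6297i - 0.5654j - 0.19k
0.4978 - 0.6297i - 0.5654j - 0.19k


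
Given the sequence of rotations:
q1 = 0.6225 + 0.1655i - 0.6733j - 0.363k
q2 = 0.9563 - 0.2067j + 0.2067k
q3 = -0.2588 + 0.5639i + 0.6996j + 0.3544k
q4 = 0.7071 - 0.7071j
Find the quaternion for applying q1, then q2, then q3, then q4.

q2 · q1 = 0.5312 + 0.3725i - 0.7383j - 0.1843k
q3 · q2 · q1 = 0.2343 + 0.3359i + 0.7986j - 0.441k
q4 · q3 · q2 · q1 = 0.7304 + 0.5493i + 0.399j - 0.0743k
0.7304 + 0.5493i + 0.399j - 0.0743k


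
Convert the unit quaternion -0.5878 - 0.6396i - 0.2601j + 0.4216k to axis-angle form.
axis = (-0.7906, -0.3215, 0.5211), θ = 252°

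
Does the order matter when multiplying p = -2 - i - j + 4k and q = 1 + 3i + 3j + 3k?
Yes: pq = -8 - 22i + 8j - 2k ≠ -8 + 8i - 22j - 2k = qp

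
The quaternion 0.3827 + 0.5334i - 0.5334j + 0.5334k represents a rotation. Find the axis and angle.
axis = (√3/3, -√3/3, √3/3), θ = 3π/4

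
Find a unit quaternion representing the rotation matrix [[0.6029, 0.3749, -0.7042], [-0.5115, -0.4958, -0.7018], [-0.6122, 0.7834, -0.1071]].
0.5 + 0.7426i - 0.046j - 0.4432k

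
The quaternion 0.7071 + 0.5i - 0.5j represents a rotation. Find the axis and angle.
axis = (√2/2, -√2/2, 0), θ = π/2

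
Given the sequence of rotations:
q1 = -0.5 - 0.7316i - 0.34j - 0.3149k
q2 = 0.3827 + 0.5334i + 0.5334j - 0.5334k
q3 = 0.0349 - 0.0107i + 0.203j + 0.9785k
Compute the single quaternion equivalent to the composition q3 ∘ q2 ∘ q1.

q2 · q1 = 0.2123 - 0.896i + 0.1614j + 0.3551k
q3 · q2 · q1 = -0.3824 - 0.1194i - 0.8242j + 0.4003k
-0.3824 - 0.1194i - 0.8242j + 0.4003k


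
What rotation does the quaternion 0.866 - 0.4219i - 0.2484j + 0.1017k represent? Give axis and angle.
axis = (-0.8437, -0.4968, 0.2034), θ = π/3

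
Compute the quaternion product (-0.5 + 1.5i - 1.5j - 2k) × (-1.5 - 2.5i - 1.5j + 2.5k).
7.25 - 7.75i + 4.25j - 4.25k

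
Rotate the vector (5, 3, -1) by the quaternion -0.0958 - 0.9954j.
(-5.099, 3, 0.028)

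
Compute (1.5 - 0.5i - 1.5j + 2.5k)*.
1.5 + 0.5i + 1.5j - 2.5k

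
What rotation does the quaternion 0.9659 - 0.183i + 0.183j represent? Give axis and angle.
axis = (-√2/2, √2/2, 0), θ = π/6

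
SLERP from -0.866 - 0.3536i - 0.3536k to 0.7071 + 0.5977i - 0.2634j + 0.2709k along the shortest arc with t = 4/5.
-0.7491 - 0.5555i + 0.2128j - 0.2915k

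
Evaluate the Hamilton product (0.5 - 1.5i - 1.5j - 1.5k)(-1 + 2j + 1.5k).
4.75 + 2.25i + 4.75j - 0.75k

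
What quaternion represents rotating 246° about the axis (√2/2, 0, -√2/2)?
-0.5446 + 0.593i - 0.593k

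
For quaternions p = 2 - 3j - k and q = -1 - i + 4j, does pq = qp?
No: pq = 10 + 2i + 12j - 2k ≠ 10 - 6i + 10j + 4k = qp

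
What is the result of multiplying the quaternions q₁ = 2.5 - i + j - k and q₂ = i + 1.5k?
2.5 + 4i + 0.5j + 2.75k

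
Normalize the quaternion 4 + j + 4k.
0.6963 + 0.1741j + 0.6963k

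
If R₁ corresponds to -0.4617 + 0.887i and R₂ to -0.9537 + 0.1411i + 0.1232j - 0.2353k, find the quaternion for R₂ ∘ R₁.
0.3152 - 0.9111i - 0.2656j - 0.0006k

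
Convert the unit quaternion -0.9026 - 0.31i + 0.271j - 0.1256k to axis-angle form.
axis = (-0.7201, 0.6295, -0.2918), θ = 309°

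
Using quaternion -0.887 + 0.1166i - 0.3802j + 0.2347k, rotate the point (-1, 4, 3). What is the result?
(2.898, 4.041, 1.13)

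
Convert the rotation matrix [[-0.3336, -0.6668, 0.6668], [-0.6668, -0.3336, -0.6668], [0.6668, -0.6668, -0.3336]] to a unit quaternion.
0.5774i - 0.5774j + 0.5774k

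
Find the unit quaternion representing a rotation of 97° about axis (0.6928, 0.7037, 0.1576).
0.6626 + 0.5189i + 0.527j + 0.118k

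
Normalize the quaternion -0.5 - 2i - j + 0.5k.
-0.2132 - 0.8528i - 0.4264j + 0.2132k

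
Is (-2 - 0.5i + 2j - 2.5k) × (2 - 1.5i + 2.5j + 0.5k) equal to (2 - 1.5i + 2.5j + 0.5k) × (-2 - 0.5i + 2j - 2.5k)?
No: pq = -8.5 + 9.25i + 3j - 4.25k ≠ -8.5 - 5.25i - 5j - 7.75k = qp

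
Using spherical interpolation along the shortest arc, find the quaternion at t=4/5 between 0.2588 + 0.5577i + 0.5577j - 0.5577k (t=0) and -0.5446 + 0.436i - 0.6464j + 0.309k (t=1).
0.5369 - 0.2406i + 0.6992j - 0.4062k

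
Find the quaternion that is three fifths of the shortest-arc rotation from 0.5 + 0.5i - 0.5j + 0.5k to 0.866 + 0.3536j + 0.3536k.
0.8403 + 0.2409i + 0.0039j + 0.4856k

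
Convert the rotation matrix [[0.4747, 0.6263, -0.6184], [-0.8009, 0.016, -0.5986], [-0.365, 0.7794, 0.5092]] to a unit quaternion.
0.7071 + 0.4872i - 0.0896j - 0.5046k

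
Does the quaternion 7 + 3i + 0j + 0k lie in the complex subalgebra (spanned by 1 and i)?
Yes. The quaternion 7 + 3i has j- and k-coefficients y = z = 0, so it lies in the complex subalgebra spanned by 1 and i.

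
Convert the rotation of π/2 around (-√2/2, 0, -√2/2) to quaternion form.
0.7071 - 0.5i - 0.5k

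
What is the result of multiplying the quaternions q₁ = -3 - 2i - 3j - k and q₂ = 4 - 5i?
-22 + 7i - 7j - 19k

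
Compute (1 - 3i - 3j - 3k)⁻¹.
0.0357 + 0.1071i + 0.1071j + 0.1071k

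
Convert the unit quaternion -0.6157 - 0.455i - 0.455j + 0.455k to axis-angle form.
axis = (-√3/3, -√3/3, √3/3), θ = 256°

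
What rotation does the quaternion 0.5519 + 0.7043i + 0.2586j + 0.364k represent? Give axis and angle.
axis = (0.8446, 0.3101, 0.4365), θ = 113°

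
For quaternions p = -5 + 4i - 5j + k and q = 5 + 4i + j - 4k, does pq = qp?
No: pq = -32 + 19i - 10j + 49k ≠ -32 - 19i - 50j + k = qp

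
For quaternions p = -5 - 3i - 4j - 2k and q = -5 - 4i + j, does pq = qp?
No: pq = 17 + 37i + 23j - 9k ≠ 17 + 33i + 7j + 29k = qp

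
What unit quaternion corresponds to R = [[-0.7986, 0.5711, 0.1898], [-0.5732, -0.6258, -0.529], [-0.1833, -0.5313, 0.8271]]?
-0.3173 + 0.0018i - 0.294j + 0.9016k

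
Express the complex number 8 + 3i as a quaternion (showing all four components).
8 + 3i + 0j + 0k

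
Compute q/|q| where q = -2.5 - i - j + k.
-0.822 - 0.3288i - 0.3288j + 0.3288k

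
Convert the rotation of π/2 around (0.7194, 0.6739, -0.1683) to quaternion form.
0.7071 + 0.5087i + 0.4765j - 0.119k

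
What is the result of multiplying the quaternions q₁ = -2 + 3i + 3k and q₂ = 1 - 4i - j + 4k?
-2 + 14i - 22j - 8k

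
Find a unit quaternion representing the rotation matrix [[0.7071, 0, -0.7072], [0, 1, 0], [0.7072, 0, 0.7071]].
0.9239 - 0.3827j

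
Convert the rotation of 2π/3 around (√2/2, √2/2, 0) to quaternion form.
0.5 + 0.6124i + 0.6124j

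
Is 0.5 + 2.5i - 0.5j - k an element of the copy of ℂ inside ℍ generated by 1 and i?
No. The quaternion 0.5 + 2.5i - 0.5j - k has j-coefficient y = -0.5 and k-coefficient z = -1, not both zero, so it does not lie in the complex subalgebra spanned by 1 and i.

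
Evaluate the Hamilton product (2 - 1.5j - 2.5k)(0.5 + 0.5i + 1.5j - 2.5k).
-3 + 8.5i + j - 5.5k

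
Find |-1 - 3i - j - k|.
√12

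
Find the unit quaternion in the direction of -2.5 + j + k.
-0.8704 + 0.3482j + 0.3482k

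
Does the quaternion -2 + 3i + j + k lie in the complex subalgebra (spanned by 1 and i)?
No. The quaternion -2 + 3i + j + k has j-coefficient y = 1 and k-coefficient z = 1, not both zero, so it does not lie in the complex subalgebra spanned by 1 and i.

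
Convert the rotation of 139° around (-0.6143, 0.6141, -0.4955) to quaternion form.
0.3502 - 0.5754i + 0.5752j - 0.4641k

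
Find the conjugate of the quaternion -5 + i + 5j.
-5 - i - 5j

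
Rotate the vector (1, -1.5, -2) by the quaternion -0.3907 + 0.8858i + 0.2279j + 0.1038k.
(0.136, -0.27, 2.676)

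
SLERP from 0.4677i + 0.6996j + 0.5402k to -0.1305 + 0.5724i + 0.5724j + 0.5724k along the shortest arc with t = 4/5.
-0.1047 + 0.5534i + 0.6001j + 0.568k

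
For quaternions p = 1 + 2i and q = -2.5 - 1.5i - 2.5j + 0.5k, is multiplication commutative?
No: pq = 0.5 - 6.5i - 3.5j - 4.5k ≠ 0.5 - 6.5i - 1.5j + 5.5k = qp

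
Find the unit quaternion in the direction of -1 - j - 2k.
-0.4082 - 0.4082j - 0.8165k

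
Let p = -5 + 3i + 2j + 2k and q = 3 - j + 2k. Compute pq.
-17 + 15i + 5j - 7k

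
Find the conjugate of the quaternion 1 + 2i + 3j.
1 - 2i - 3j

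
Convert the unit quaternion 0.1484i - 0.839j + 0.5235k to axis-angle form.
axis = (0.1484, -0.839, 0.5235), θ = π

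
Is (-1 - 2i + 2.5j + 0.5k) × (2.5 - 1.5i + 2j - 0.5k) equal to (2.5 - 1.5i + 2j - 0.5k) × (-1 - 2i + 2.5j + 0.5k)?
No: pq = -10.25 - 5.75i + 2.5j + 1.5k ≠ -10.25 - 1.25i + 6j + 2k = qp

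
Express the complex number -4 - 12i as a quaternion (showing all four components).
-4 - 12i + 0j + 0k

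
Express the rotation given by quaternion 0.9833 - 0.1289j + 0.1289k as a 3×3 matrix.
[[0.9335, -0.2535, -0.2535], [0.2535, 0.9668, -0.0332], [0.2535, -0.0332, 0.9668]]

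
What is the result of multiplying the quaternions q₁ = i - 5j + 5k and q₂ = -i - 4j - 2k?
-9 + 30i - 3j - 9k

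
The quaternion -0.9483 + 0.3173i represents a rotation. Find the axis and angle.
axis = (1, 0, 0), θ = 323°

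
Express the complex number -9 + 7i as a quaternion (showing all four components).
-9 + 7i + 0j + 0k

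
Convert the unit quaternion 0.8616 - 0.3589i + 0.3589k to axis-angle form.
axis = (-√2/2, 0, √2/2), θ = 61°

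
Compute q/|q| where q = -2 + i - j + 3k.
-0.5164 + 0.2582i - 0.2582j + 0.7746k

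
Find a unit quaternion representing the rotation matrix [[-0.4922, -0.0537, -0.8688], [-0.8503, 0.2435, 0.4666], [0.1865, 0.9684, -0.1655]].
-0.3827 - 0.3278i + 0.6894j + 0.5204k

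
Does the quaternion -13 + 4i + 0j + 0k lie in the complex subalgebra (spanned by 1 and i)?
Yes. The quaternion -13 + 4i has j- and k-coefficients y = z = 0, so it lies in the complex subalgebra spanned by 1 and i.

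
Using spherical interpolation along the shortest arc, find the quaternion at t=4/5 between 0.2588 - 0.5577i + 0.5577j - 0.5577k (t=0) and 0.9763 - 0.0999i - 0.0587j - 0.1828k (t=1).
0.9213 - 0.2288i + 0.0898j - 0.3015k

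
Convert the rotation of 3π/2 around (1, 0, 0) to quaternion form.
-0.7071 + 0.7071i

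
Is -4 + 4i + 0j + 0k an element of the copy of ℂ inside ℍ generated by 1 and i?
Yes. The quaternion -4 + 4i has j- and k-coefficients y = z = 0, so it lies in the complex subalgebra spanned by 1 and i.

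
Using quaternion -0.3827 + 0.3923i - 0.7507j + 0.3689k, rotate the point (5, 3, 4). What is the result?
(0.54, -4.111, -5.728)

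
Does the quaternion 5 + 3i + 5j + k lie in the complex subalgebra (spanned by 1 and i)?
No. The quaternion 5 + 3i + 5j + k has j-coefficient y = 5 and k-coefficient z = 1, not both zero, so it does not lie in the complex subalgebra spanned by 1 and i.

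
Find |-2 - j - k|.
√6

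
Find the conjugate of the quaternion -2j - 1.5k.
2j + 1.5k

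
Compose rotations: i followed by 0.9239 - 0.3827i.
0.3827 + 0.9239i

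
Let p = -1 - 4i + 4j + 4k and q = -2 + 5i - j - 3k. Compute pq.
38 - 5i + j - 21k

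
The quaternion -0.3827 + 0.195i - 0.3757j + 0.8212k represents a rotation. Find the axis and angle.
axis = (0.2111, -0.4067, 0.8889), θ = 5π/4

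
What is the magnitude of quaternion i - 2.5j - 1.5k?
3.082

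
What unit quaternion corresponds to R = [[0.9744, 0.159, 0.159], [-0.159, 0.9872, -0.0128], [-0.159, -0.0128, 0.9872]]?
0.9936 + 0.08j - 0.08k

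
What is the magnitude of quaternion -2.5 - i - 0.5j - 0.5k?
2.784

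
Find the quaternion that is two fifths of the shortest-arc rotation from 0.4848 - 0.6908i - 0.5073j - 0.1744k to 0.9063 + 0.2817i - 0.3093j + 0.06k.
0.7837 - 0.3464i - 0.5071j - 0.0929k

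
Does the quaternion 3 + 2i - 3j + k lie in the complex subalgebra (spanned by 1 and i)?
No. The quaternion 3 + 2i - 3j + k has j-coefficient y = -3 and k-coefficient z = 1, not both zero, so it does not lie in the complex subalgebra spanned by 1 and i.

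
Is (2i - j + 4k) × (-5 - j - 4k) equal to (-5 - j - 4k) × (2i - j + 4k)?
No: pq = 15 - 2i + 13j - 22k ≠ 15 - 18i - 3j - 18k = qp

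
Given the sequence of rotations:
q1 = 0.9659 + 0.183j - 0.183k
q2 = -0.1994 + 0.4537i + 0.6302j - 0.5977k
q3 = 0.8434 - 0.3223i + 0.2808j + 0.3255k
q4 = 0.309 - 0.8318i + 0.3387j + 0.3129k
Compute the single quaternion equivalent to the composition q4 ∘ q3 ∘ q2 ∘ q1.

q2 · q1 = -0.4173 + 0.4323i + 0.6552j - 0.4578k
q3 · q2 · q1 = -0.2476 + 0.1573i + 0.4286j - 0.8545k
q4 · q3 · q2 · q1 = 0.1765 - 0.169i - 0.613j - 0.7513k
0.1765 - 0.169i - 0.613j - 0.7513k


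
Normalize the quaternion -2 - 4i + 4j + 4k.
-0.2774 - 0.5547i + 0.5547j + 0.5547k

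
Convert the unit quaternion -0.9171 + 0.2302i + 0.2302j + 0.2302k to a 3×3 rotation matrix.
[[0.788, 0.5282, -0.3162], [-0.3162, 0.788, 0.5282], [0.5282, -0.3162, 0.788]]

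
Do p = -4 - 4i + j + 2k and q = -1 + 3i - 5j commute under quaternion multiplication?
No: pq = 21 + 2i + 25j + 15k ≠ 21 - 18i + 13j - 19k = qp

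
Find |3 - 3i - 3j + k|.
√28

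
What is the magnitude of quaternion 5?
5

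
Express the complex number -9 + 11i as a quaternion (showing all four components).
-9 + 11i + 0j + 0k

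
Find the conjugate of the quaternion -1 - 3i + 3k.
-1 + 3i - 3k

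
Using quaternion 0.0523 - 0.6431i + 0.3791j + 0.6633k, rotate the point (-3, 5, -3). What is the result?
(0.158, -3.991, 5.2)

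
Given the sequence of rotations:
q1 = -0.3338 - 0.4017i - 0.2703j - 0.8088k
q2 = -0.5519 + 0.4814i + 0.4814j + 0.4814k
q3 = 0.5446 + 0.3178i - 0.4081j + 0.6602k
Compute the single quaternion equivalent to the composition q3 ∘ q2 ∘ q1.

q2 · q1 = 0.8971 - 0.1982i + 0.1845j + 0.3489k
q3 · q2 · q1 = 0.3965 - 0.087i - 0.5074j + 0.76k
0.3965 - 0.087i - 0.5074j + 0.76k


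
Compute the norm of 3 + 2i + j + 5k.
√39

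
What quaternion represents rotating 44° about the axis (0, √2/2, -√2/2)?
0.9272 + 0.2649j - 0.2649k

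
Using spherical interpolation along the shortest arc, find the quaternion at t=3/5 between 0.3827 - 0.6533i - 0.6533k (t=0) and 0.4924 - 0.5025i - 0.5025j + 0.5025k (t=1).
0.5741 - 0.7262i - 0.3771j + 0.028k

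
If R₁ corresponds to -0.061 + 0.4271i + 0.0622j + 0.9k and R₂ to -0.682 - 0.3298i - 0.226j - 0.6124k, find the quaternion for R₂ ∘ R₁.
0.7477 - 0.4365i + 0.0066j - 0.5004k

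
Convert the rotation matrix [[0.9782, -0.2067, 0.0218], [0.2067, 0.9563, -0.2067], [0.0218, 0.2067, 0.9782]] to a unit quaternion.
0.989 + 0.1045i + 0.1045k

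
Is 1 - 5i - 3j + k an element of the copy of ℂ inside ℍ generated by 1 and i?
No. The quaternion 1 - 5i - 3j + k has j-coefficient y = -3 and k-coefficient z = 1, not both zero, so it does not lie in the complex subalgebra spanned by 1 and i.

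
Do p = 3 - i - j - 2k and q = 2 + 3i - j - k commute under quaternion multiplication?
No: pq = 6 + 6i - 12j - 3k ≠ 6 + 8i + 2j - 11k = qp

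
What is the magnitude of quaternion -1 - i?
√2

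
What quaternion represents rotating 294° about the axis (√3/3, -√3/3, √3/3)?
-0.8387 + 0.3144i - 0.3144j + 0.3144k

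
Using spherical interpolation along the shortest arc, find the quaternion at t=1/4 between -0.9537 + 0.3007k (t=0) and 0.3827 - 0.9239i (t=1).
-0.9223 + 0.2926i + 0.2526k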